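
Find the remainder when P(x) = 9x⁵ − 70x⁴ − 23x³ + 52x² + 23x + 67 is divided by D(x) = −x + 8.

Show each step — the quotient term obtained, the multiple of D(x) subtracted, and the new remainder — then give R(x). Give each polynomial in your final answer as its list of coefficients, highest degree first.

Step 1: lead(9x⁵ − 70x⁴ − 23x³ + 52x² + 23x + 67) ÷ lead(D) = 9x⁵ ÷ −x = −9x⁴. Subtract (−9x⁴)·D = 9x⁵ − 72x⁴. Remainder: 2x⁴ − 23x³ + 52x² + 23x + 67.
Step 2: lead(2x⁴ − 23x³ + 52x² + 23x + 67) ÷ lead(D) = 2x⁴ ÷ −x = −2x³. Subtract (−2x³)·D = 2x⁴ − 16x³. Remainder: −7x³ + 52x² + 23x + 67.
Step 3: lead(−7x³ + 52x² + 23x + 67) ÷ lead(D) = −7x³ ÷ −x = 7x². Subtract (7x²)·D = −7x³ + 56x². Remainder: −4x² + 23x + 67.
Step 4: lead(−4x² + 23x + 67) ÷ lead(D) = −4x² ÷ −x = 4x. Subtract (4x)·D = −4x² + 32x. Remainder: −9x + 67.
Step 5: lead(−9x + 67) ÷ lead(D) = −9x ÷ −x = 9. Subtract (9)·D = −9x + 72. Remainder: −5.

R = [-5]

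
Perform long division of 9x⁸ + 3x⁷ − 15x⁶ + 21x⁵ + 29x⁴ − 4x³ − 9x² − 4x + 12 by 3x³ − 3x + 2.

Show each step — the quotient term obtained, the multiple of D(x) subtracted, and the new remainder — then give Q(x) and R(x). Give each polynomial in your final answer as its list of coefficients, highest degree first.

Q = [3, 1, -2, 6, 7, 6]; R = [0]

Step 1: lead(9x⁸ + 3x⁷ − 15x⁶ + 21x⁵ + 29x⁴ − 4x³ − 9x² − 4x + 12) ÷ lead(D) = 9x⁸ ÷ 3x³ = 3x⁵. Subtract (3x⁵)·D = 9x⁸ − 9x⁶ + 6x⁵. Remainder: 3x⁷ − 6x⁶ + 15x⁵ + 29x⁴ − 4x³ − 9x² − 4x + 12.
Step 2: lead(3x⁷ − 6x⁶ + 15x⁵ + 29x⁴ − 4x³ − 9x² − 4x + 12) ÷ lead(D) = 3x⁷ ÷ 3x³ = x⁴. Subtract (x⁴)·D = 3x⁷ − 3x⁵ + 2x⁴. Remainder: −6x⁶ + 18x⁵ + 27x⁴ − 4x³ − 9x² − 4x + 12.
Step 3: lead(−6x⁶ + 18x⁵ + 27x⁴ − 4x³ − 9x² − 4x + 12) ÷ lead(D) = −6x⁶ ÷ 3x³ = −2x³. Subtract (−2x³)·D = −6x⁶ + 6x⁴ − 4x³. Remainder: 18x⁵ + 21x⁴ − 9x² − 4x + 12.
Step 4: lead(18x⁵ + 21x⁴ − 9x² − 4x + 12) ÷ lead(D) = 18x⁵ ÷ 3x³ = 6x². Subtract (6x²)·D = 18x⁵ − 18x³ + 12x². Remainder: 21x⁴ + 18x³ − 21x² − 4x + 12.
Step 5: lead(21x⁴ + 18x³ − 21x² − 4x + 12) ÷ lead(D) = 21x⁴ ÷ 3x³ = 7x. Subtract (7x)·D = 21x⁴ − 21x² + 14x. Remainder: 18x³ − 18x + 12.
Step 6: lead(18x³ − 18x + 12) ÷ lead(D) = 18x³ ÷ 3x³ = 6. Subtract (6)·D = 18x³ − 18x + 12. Remainder: 0.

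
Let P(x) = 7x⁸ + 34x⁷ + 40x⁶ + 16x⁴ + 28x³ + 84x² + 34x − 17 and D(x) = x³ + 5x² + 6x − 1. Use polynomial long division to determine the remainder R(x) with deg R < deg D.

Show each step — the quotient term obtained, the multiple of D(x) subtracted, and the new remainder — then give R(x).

R(x) = −7x − 9

Step 1: lead(7x⁸ + 34x⁷ + 40x⁶ + 16x⁴ + 28x³ + 84x² + 34x − 17) ÷ lead(D) = 7x⁸ ÷ x³ = 7x⁵. Subtract (7x⁵)·D = 7x⁸ + 35x⁷ + 42x⁶ − 7x⁵. Remainder: −x⁷ − 2x⁶ + 7x⁵ + 16x⁴ + 28x³ + 84x² + 34x − 17.
Step 2: lead(−x⁷ − 2x⁶ + 7x⁵ + 16x⁴ + 28x³ + 84x² + 34x − 17) ÷ lead(D) = −x⁷ ÷ x³ = −x⁴. Subtract (−x⁴)·D = −x⁷ − 5x⁶ − 6x⁵ + x⁴. Remainder: 3x⁶ + 13x⁵ + 15x⁴ + 28x³ + 84x² + 34x − 17.
Step 3: lead(3x⁶ + 13x⁵ + 15x⁴ + 28x³ + 84x² + 34x − 17) ÷ lead(D) = 3x⁶ ÷ x³ = 3x³. Subtract (3x³)·D = 3x⁶ + 15x⁵ + 18x⁴ − 3x³. Remainder: −2x⁵ − 3x⁴ + 31x³ + 84x² + 34x − 17.
Step 4: lead(−2x⁵ − 3x⁴ + 31x³ + 84x² + 34x − 17) ÷ lead(D) = −2x⁵ ÷ x³ = −2x². Subtract (−2x²)·D = −2x⁵ − 10x⁴ − 12x³ + 2x². Remainder: 7x⁴ + 43x³ + 82x² + 34x − 17.
Step 5: lead(7x⁴ + 43x³ + 82x² + 34x − 17) ÷ lead(D) = 7x⁴ ÷ x³ = 7x. Subtract (7x)·D = 7x⁴ + 35x³ + 42x² − 7x. Remainder: 8x³ + 40x² + 41x − 17.
Step 6: lead(8x³ + 40x² + 41x − 17) ÷ lead(D) = 8x³ ÷ x³ = 8. Subtract (8)·D = 8x³ + 40x² + 48x − 8. Remainder: −7x − 9.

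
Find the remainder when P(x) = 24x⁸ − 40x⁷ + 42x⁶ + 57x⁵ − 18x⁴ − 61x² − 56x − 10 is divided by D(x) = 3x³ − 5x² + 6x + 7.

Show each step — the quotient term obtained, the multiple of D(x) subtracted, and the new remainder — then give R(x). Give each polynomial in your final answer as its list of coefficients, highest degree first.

R = [-3, -1, -3]

Step 1: lead(24x⁸ − 40x⁷ + 42x⁶ + 57x⁵ − 18x⁴ − 61x² − 56x − 10) ÷ lead(D) = 24x⁸ ÷ 3x³ = 8x⁵. Subtract (8x⁵)·D = 24x⁸ − 40x⁷ + 48x⁶ + 56x⁵. Remainder: −6x⁶ + x⁵ − 18x⁴ − 61x² − 56x − 10.
Step 2: lead(−6x⁶ + x⁵ − 18x⁴ − 61x² − 56x − 10) ÷ lead(D) = −6x⁶ ÷ 3x³ = −2x³. Subtract (−2x³)·D = −6x⁶ + 10x⁵ − 12x⁴ − 14x³. Remainder: −9x⁵ − 6x⁴ + 14x³ − 61x² − 56x − 10.
Step 3: lead(−9x⁵ − 6x⁴ + 14x³ − 61x² − 56x − 10) ÷ lead(D) = −9x⁵ ÷ 3x³ = −3x². Subtract (−3x²)·D = −9x⁵ + 15x⁴ − 18x³ − 21x². Remainder: −21x⁴ + 32x³ − 40x² − 56x − 10.
Step 4: lead(−21x⁴ + 32x³ − 40x² − 56x − 10) ÷ lead(D) = −21x⁴ ÷ 3x³ = −7x. Subtract (−7x)·D = −21x⁴ + 35x³ − 42x² − 49x. Remainder: −3x³ + 2x² − 7x − 10.
Step 5: lead(−3x³ + 2x² − 7x − 10) ÷ lead(D) = −3x³ ÷ 3x³ = −1. Subtract (−1)·D = −3x³ + 5x² − 6x − 7. Remainder: −3x² − x − 3.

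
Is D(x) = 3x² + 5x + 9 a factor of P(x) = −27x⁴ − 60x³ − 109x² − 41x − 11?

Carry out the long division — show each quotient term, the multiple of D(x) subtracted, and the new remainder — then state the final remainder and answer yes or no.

Step 1: lead(−27x⁴ − 60x³ − 109x² − 41x − 11) ÷ lead(D) = −27x⁴ ÷ 3x² = −9x². Subtract (−9x²)·D = −27x⁴ − 45x³ − 81x². Remainder: −15x³ − 28x² − 41x − 11.
Step 2: lead(−15x³ − 28x² − 41x − 11) ÷ lead(D) = −15x³ ÷ 3x² = −5x. Subtract (−5x)·D = −15x³ − 25x² − 45x. Remainder: −3x² + 4x − 11.
Step 3: lead(−3x² + 4x − 11) ÷ lead(D) = −3x² ÷ 3x² = −1. Subtract (−1)·D = −3x² − 5x − 9. Remainder: 9x − 2.

R(x) = 9x − 2, so D(x) is not a factor of P(x). no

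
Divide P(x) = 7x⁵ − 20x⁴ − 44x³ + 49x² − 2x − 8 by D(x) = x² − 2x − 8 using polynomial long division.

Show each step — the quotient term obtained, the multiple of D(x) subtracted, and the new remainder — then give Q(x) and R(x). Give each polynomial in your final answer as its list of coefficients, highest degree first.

Q = [7, -6, 0, 1]; R = [0]

Step 1: lead(7x⁵ − 20x⁴ − 44x³ + 49x² − 2x − 8) ÷ lead(D) = 7x⁵ ÷ x² = 7x³. Subtract (7x³)·D = 7x⁵ − 14x⁴ − 56x³. Remainder: −6x⁴ + 12x³ + 49x² − 2x − 8.
Step 2: lead(−6x⁴ + 12x³ + 49x² − 2x − 8) ÷ lead(D) = −6x⁴ ÷ x² = −6x². Subtract (−6x²)·D = −6x⁴ + 12x³ + 48x². Remainder: x² − 2x − 8.
Step 3: lead(x² − 2x − 8) ÷ lead(D) = x² ÷ x² = 1. Subtract (1)·D = x² − 2x − 8. Remainder: 0.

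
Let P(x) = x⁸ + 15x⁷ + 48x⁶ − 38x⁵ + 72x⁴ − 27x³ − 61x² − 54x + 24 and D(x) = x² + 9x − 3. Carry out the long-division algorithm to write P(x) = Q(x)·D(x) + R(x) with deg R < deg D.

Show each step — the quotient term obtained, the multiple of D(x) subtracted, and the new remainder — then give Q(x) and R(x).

Q(x) = x⁶ + 6x⁵ − 3x⁴ + 7x³ − 6x − 7; R(x) = −9x + 3

Step 1: lead(x⁸ + 15x⁷ + 48x⁶ − 38x⁵ + 72x⁴ − 27x³ − 61x² − 54x + 24) ÷ lead(D) = x⁸ ÷ x² = x⁶. Subtract (x⁶)·D = x⁸ + 9x⁷ − 3x⁶. Remainder: 6x⁷ + 51x⁶ − 38x⁵ + 72x⁴ − 27x³ − 61x² − 54x + 24.
Step 2: lead(6x⁷ + 51x⁶ − 38x⁵ + 72x⁴ − 27x³ − 61x² − 54x + 24) ÷ lead(D) = 6x⁷ ÷ x² = 6x⁵. Subtract (6x⁵)·D = 6x⁷ + 54x⁶ − 18x⁵. Remainder: −3x⁶ − 20x⁵ + 72x⁴ − 27x³ − 61x² − 54x + 24.
Step 3: lead(−3x⁶ − 20x⁵ + 72x⁴ − 27x³ − 61x² − 54x + 24) ÷ lead(D) = −3x⁶ ÷ x² = −3x⁴. Subtract (−3x⁴)·D = −3x⁶ − 27x⁵ + 9x⁴. Remainder: 7x⁵ + 63x⁴ − 27x³ − 61x² − 54x + 24.
Step 4: lead(7x⁵ + 63x⁴ − 27x³ − 61x² − 54x + 24) ÷ lead(D) = 7x⁵ ÷ x² = 7x³. Subtract (7x³)·D = 7x⁵ + 63x⁴ − 21x³. Remainder: −6x³ − 61x² − 54x + 24.
Step 5: lead(−6x³ − 61x² − 54x + 24) ÷ lead(D) = −6x³ ÷ x² = −6x. Subtract (−6x)·D = −6x³ − 54x² + 18x. Remainder: −7x² − 72x + 24.
Step 6: lead(−7x² − 72x + 24) ÷ lead(D) = −7x² ÷ x² = −7. Subtract (−7)·D = −7x² − 63x + 21. Remainder: −9x + 3.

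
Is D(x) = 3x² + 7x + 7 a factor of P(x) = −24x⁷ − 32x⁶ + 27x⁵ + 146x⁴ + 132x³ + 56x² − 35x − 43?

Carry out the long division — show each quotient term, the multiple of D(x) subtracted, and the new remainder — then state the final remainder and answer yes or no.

Step 1: lead(−24x⁷ − 32x⁶ + 27x⁵ + 146x⁴ + 132x³ + 56x² − 35x − 43) ÷ lead(D) = −24x⁷ ÷ 3x² = −8x⁵. Subtract (−8x⁵)·D = −24x⁷ − 56x⁶ − 56x⁵. Remainder: 24x⁶ + 83x⁵ + 146x⁴ + 132x³ + 56x² − 35x − 43.
Step 2: lead(24x⁶ + 83x⁵ + 146x⁴ + 132x³ + 56x² − 35x − 43) ÷ lead(D) = 24x⁶ ÷ 3x² = 8x⁴. Subtract (8x⁴)·D = 24x⁶ + 56x⁵ + 56x⁴. Remainder: 27x⁵ + 90x⁴ + 132x³ + 56x² − 35x − 43.
Step 3: lead(27x⁵ + 90x⁴ + 132x³ + 56x² − 35x − 43) ÷ lead(D) = 27x⁵ ÷ 3x² = 9x³. Subtract (9x³)·D = 27x⁵ + 63x⁴ + 63x³. Remainder: 27x⁴ + 69x³ + 56x² − 35x − 43.
Step 4: lead(27x⁴ + 69x³ + 56x² − 35x − 43) ÷ lead(D) = 27x⁴ ÷ 3x² = 9x². Subtract (9x²)·D = 27x⁴ + 63x³ + 63x². Remainder: 6x³ − 7x² − 35x − 43.
Step 5: lead(6x³ − 7x² − 35x − 43) ÷ lead(D) = 6x³ ÷ 3x² = 2x. Subtract (2x)·D = 6x³ + 14x² + 14x. Remainder: −21x² − 49x − 43.
Step 6: lead(−21x² − 49x − 43) ÷ lead(D) = −21x² ÷ 3x² = −7. Subtract (−7)·D = −21x² − 49x − 49. Remainder: 6.

R(x) = 6, so D(x) is not a factor of P(x). no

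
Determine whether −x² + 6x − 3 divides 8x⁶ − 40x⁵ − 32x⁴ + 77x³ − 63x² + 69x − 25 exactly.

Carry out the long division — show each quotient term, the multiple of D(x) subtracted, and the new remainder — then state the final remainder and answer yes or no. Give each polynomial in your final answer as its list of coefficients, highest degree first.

R = [2], so D(x) is not a factor of P(x). no

Step 1: lead(8x⁶ − 40x⁵ − 32x⁴ + 77x³ − 63x² + 69x − 25) ÷ lead(D) = 8x⁶ ÷ −x² = −8x⁴. Subtract (−8x⁴)·D = 8x⁶ − 48x⁵ + 24x⁴. Remainder: 8x⁵ − 56x⁴ + 77x³ − 63x² + 69x − 25.
Step 2: lead(8x⁵ − 56x⁴ + 77x³ − 63x² + 69x − 25) ÷ lead(D) = 8x⁵ ÷ −x² = −8x³. Subtract (−8x³)·D = 8x⁵ − 48x⁴ + 24x³. Remainder: −8x⁴ + 53x³ − 63x² + 69x − 25.
Step 3: lead(−8x⁴ + 53x³ − 63x² + 69x − 25) ÷ lead(D) = −8x⁴ ÷ −x² = 8x². Subtract (8x²)·D = −8x⁴ + 48x³ − 24x². Remainder: 5x³ − 39x² + 69x − 25.
Step 4: lead(5x³ − 39x² + 69x − 25) ÷ lead(D) = 5x³ ÷ −x² = −5x. Subtract (−5x)·D = 5x³ − 30x² + 15x. Remainder: −9x² + 54x − 25.
Step 5: lead(−9x² + 54x − 25) ÷ lead(D) = −9x² ÷ −x² = 9. Subtract (9)·D = −9x² + 54x − 27. Remainder: 2.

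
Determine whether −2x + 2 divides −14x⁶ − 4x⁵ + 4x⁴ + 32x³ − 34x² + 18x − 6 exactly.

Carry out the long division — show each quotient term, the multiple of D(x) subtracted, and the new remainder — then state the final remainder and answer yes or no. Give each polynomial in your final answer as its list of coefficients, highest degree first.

R = [-4], so D(x) is not a factor of P(x). no

Step 1: lead(−14x⁶ − 4x⁵ + 4x⁴ + 32x³ − 34x² + 18x − 6) ÷ lead(D) = −14x⁶ ÷ −2x = 7x⁵. Subtract (7x⁵)·D = −14x⁶ + 14x⁵. Remainder: −18x⁵ + 4x⁴ + 32x³ − 34x² + 18x − 6.
Step 2: lead(−18x⁵ + 4x⁴ + 32x³ − 34x² + 18x − 6) ÷ lead(D) = −18x⁵ ÷ −2x = 9x⁴. Subtract (9x⁴)·D = −18x⁵ + 18x⁴. Remainder: −14x⁴ + 32x³ − 34x² + 18x − 6.
Step 3: lead(−14x⁴ + 32x³ − 34x² + 18x − 6) ÷ lead(D) = −14x⁴ ÷ −2x = 7x³. Subtract (7x³)·D = −14x⁴ + 14x³. Remainder: 18x³ − 34x² + 18x − 6.
Step 4: lead(18x³ − 34x² + 18x − 6) ÷ lead(D) = 18x³ ÷ −2x = −9x². Subtract (−9x²)·D = 18x³ − 18x². Remainder: −16x² + 18x − 6.
Step 5: lead(−16x² + 18x − 6) ÷ lead(D) = −16x² ÷ −2x = 8x. Subtract (8x)·D = −16x² + 16x. Remainder: 2x − 6.
Step 6: lead(2x − 6) ÷ lead(D) = 2x ÷ −2x = −1. Subtract (−1)·D = 2x − 2. Remainder: −4.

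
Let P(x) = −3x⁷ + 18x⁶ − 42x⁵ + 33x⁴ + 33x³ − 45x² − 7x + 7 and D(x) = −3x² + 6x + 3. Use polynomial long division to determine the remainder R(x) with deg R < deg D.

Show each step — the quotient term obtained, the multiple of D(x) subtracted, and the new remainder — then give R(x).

Step 1: lead(−3x⁷ + 18x⁶ − 42x⁵ + 33x⁴ + 33x³ − 45x² − 7x + 7) ÷ lead(D) = −3x⁷ ÷ −3x² = x⁵. Subtract (x⁵)·D = −3x⁷ + 6x⁶ + 3x⁵. Remainder: 12x⁶ − 45x⁵ + 33x⁴ + 33x³ − 45x² − 7x + 7.
Step 2: lead(12x⁶ − 45x⁵ + 33x⁴ + 33x³ − 45x² − 7x + 7) ÷ lead(D) = 12x⁶ ÷ −3x² = −4x⁴. Subtract (−4x⁴)·D = 12x⁶ − 24x⁵ − 12x⁴. Remainder: −21x⁵ + 45x⁴ + 33x³ − 45x² − 7x + 7.
Step 3: lead(−21x⁵ + 45x⁴ + 33x³ − 45x² − 7x + 7) ÷ lead(D) = −21x⁵ ÷ −3x² = 7x³. Subtract (7x³)·D = −21x⁵ + 42x⁴ + 21x³. Remainder: 3x⁴ + 12x³ − 45x² − 7x + 7.
Step 4: lead(3x⁴ + 12x³ − 45x² − 7x + 7) ÷ lead(D) = 3x⁴ ÷ −3x² = −x². Subtract (−x²)·D = 3x⁴ − 6x³ − 3x². Remainder: 18x³ − 42x² − 7x + 7.
Step 5: lead(18x³ − 42x² − 7x + 7) ÷ lead(D) = 18x³ ÷ −3x² = −6x. Subtract (−6x)·D = 18x³ − 36x² − 18x. Remainder: −6x² + 11x + 7.
Step 6: lead(−6x² + 11x + 7) ÷ lead(D) = −6x² ÷ −3x² = 2. Subtract (2)·D = −6x² + 12x + 6. Remainder: −x + 1.

R(x) = −x + 1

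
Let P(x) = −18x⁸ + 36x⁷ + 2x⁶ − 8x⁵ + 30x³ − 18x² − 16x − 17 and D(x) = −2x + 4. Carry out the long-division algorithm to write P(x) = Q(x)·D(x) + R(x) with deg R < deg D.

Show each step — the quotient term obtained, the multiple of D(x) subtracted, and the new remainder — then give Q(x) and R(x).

Q(x) = 9x⁷ − x⁵ + 2x⁴ + 4x³ − 7x² − 5x − 2; R(x) = −9

Step 1: lead(−18x⁸ + 36x⁷ + 2x⁶ − 8x⁵ + 30x³ − 18x² − 16x − 17) ÷ lead(D) = −18x⁸ ÷ −2x = 9x⁷. Subtract (9x⁷)·D = −18x⁸ + 36x⁷. Remainder: 2x⁶ − 8x⁵ + 30x³ − 18x² − 16x − 17.
Step 2: lead(2x⁶ − 8x⁵ + 30x³ − 18x² − 16x − 17) ÷ lead(D) = 2x⁶ ÷ −2x = −x⁵. Subtract (−x⁵)·D = 2x⁶ − 4x⁵. Remainder: −4x⁵ + 30x³ − 18x² − 16x − 17.
Step 3: lead(−4x⁵ + 30x³ − 18x² − 16x − 17) ÷ lead(D) = −4x⁵ ÷ −2x = 2x⁴. Subtract (2x⁴)·D = −4x⁵ + 8x⁴. Remainder: −8x⁴ + 30x³ − 18x² − 16x − 17.
Step 4: lead(−8x⁴ + 30x³ − 18x² − 16x − 17) ÷ lead(D) = −8x⁴ ÷ −2x = 4x³. Subtract (4x³)·D = −8x⁴ + 16x³. Remainder: 14x³ − 18x² − 16x − 17.
Step 5: lead(14x³ − 18x² − 16x − 17) ÷ lead(D) = 14x³ ÷ −2x = −7x². Subtract (−7x²)·D = 14x³ − 28x². Remainder: 10x² − 16x − 17.
Step 6: lead(10x² − 16x − 17) ÷ lead(D) = 10x² ÷ −2x = −5x. Subtract (−5x)·D = 10x² − 20x. Remainder: 4x − 17.
Step 7: lead(4x − 17) ÷ lead(D) = 4x ÷ −2x = −2. Subtract (−2)·D = 4x − 8. Remainder: −9.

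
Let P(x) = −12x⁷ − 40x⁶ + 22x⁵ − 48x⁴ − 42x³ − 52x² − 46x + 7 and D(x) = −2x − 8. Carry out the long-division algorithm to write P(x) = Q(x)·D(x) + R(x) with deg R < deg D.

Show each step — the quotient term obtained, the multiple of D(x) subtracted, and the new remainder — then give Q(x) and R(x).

Q(x) = 6x⁶ − 4x⁵ + 5x⁴ + 4x³ + 5x² + 6x − 1; R(x) = −1

Step 1: lead(−12x⁷ − 40x⁶ + 22x⁵ − 48x⁴ − 42x³ − 52x² − 46x + 7) ÷ lead(D) = −12x⁷ ÷ −2x = 6x⁶. Subtract (6x⁶)·D = −12x⁷ − 48x⁶. Remainder: 8x⁶ + 22x⁵ − 48x⁴ − 42x³ − 52x² − 46x + 7.
Step 2: lead(8x⁶ + 22x⁵ − 48x⁴ − 42x³ − 52x² − 46x + 7) ÷ lead(D) = 8x⁶ ÷ −2x = −4x⁵. Subtract (−4x⁵)·D = 8x⁶ + 32x⁵. Remainder: −10x⁵ − 48x⁴ − 42x³ − 52x² − 46x + 7.
Step 3: lead(−10x⁵ − 48x⁴ − 42x³ − 52x² − 46x + 7) ÷ lead(D) = −10x⁵ ÷ −2x = 5x⁴. Subtract (5x⁴)·D = −10x⁵ − 40x⁴. Remainder: −8x⁴ − 42x³ − 52x² − 46x + 7.
Step 4: lead(−8x⁴ − 42x³ − 52x² − 46x + 7) ÷ lead(D) = −8x⁴ ÷ −2x = 4x³. Subtract (4x³)·D = −8x⁴ − 32x³. Remainder: −10x³ − 52x² − 46x + 7.
Step 5: lead(−10x³ − 52x² − 46x + 7) ÷ lead(D) = −10x³ ÷ −2x = 5x². Subtract (5x²)·D = −10x³ − 40x². Remainder: −12x² − 46x + 7.
Step 6: lead(−12x² − 46x + 7) ÷ lead(D) = −12x² ÷ −2x = 6x. Subtract (6x)·D = −12x² − 48x. Remainder: 2x + 7.
Step 7: lead(2x + 7) ÷ lead(D) = 2x ÷ −2x = −1. Subtract (−1)·D = 2x + 8. Remainder: −1.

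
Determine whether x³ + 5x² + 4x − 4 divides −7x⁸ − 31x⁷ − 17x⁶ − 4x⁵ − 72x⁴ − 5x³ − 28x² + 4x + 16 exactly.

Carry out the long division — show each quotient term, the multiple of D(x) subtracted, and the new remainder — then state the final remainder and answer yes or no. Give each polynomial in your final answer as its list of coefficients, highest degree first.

Step 1: lead(−7x⁸ − 31x⁷ − 17x⁶ − 4x⁵ − 72x⁴ − 5x³ − 28x² + 4x + 16) ÷ lead(D) = −7x⁸ ÷ x³ = −7x⁵. Subtract (−7x⁵)·D = −7x⁸ − 35x⁷ − 28x⁶ + 28x⁵. Remainder: 4x⁷ + 11x⁶ − 32x⁵ − 72x⁴ − 5x³ − 28x² + 4x + 16.
Step 2: lead(4x⁷ + 11x⁶ − 32x⁵ − 72x⁴ − 5x³ − 28x² + 4x + 16) ÷ lead(D) = 4x⁷ ÷ x³ = 4x⁴. Subtract (4x⁴)·D = 4x⁷ + 20x⁶ + 16x⁵ − 16x⁴. Remainder: −9x⁶ − 48x⁵ − 56x⁴ − 5x³ − 28x² + 4x + 16.
Step 3: lead(−9x⁶ − 48x⁵ − 56x⁴ − 5x³ − 28x² + 4x + 16) ÷ lead(D) = −9x⁶ ÷ x³ = −9x³. Subtract (−9x³)·D = −9x⁶ − 45x⁵ − 36x⁴ + 36x³. Remainder: −3x⁵ − 20x⁴ − 41x³ − 28x² + 4x + 16.
Step 4: lead(−3x⁵ − 20x⁴ − 41x³ − 28x² + 4x + 16) ÷ lead(D) = −3x⁵ ÷ x³ = −3x². Subtract (−3x²)·D = −3x⁵ − 15x⁴ − 12x³ + 12x². Remainder: −5x⁴ − 29x³ − 40x² + 4x + 16.
Step 5: lead(−5x⁴ − 29x³ − 40x² + 4x + 16) ÷ lead(D) = −5x⁴ ÷ x³ = −5x. Subtract (−5x)·D = −5x⁴ − 25x³ − 20x² + 20x. Remainder: −4x³ − 20x² − 16x + 16.
Step 6: lead(−4x³ − 20x² − 16x + 16) ÷ lead(D) = −4x³ ÷ x³ = −4. Subtract (−4)·D = −4x³ − 20x² − 16x + 16. Remainder: 0.

R = [0], so D(x) is a factor of P(x). yes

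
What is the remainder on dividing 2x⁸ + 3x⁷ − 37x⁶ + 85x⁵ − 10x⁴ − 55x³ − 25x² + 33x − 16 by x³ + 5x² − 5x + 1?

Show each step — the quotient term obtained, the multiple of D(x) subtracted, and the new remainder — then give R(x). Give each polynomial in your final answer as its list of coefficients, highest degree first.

R = [-8, -4, -8]

Step 1: lead(2x⁸ + 3x⁷ − 37x⁶ + 85x⁵ − 10x⁴ − 55x³ − 25x² + 33x − 16) ÷ lead(D) = 2x⁸ ÷ x³ = 2x⁵. Subtract (2x⁵)·D = 2x⁸ + 10x⁷ − 10x⁶ + 2x⁵. Remainder: −7x⁷ − 27x⁶ + 83x⁵ − 10x⁴ − 55x³ − 25x² + 33x − 16.
Step 2: lead(−7x⁷ − 27x⁶ + 83x⁵ − 10x⁴ − 55x³ − 25x² + 33x − 16) ÷ lead(D) = −7x⁷ ÷ x³ = −7x⁴. Subtract (−7x⁴)·D = −7x⁷ − 35x⁶ + 35x⁵ − 7x⁴. Remainder: 8x⁶ + 48x⁵ − 3x⁴ − 55x³ − 25x² + 33x − 16.
Step 3: lead(8x⁶ + 48x⁵ − 3x⁴ − 55x³ − 25x² + 33x − 16) ÷ lead(D) = 8x⁶ ÷ x³ = 8x³. Subtract (8x³)·D = 8x⁶ + 40x⁵ − 40x⁴ + 8x³. Remainder: 8x⁵ + 37x⁴ − 63x³ − 25x² + 33x − 16.
Step 4: lead(8x⁵ + 37x⁴ − 63x³ − 25x² + 33x − 16) ÷ lead(D) = 8x⁵ ÷ x³ = 8x². Subtract (8x²)·D = 8x⁵ + 40x⁴ − 40x³ + 8x². Remainder: −3x⁴ − 23x³ − 33x² + 33x − 16.
Step 5: lead(−3x⁴ − 23x³ − 33x² + 33x − 16) ÷ lead(D) = −3x⁴ ÷ x³ = −3x. Subtract (−3x)·D = −3x⁴ − 15x³ + 15x² − 3x. Remainder: −8x³ − 48x² + 36x − 16.
Step 6: lead(−8x³ − 48x² + 36x − 16) ÷ lead(D) = −8x³ ÷ x³ = −8. Subtract (−8)·D = −8x³ − 40x² + 40x − 8. Remainder: −8x² − 4x − 8.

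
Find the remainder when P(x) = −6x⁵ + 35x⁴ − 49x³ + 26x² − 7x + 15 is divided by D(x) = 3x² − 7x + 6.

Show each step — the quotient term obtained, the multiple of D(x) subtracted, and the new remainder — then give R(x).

R(x) = −3x − 9

Step 1: lead(−6x⁵ + 35x⁴ − 49x³ + 26x² − 7x + 15) ÷ lead(D) = −6x⁵ ÷ 3x² = −2x³. Subtract (−2x³)·D = −6x⁵ + 14x⁴ − 12x³. Remainder: 21x⁴ − 37x³ + 26x² − 7x + 15.
Step 2: lead(21x⁴ − 37x³ + 26x² − 7x + 15) ÷ lead(D) = 21x⁴ ÷ 3x² = 7x². Subtract (7x²)·D = 21x⁴ − 49x³ + 42x². Remainder: 12x³ − 16x² − 7x + 15.
Step 3: lead(12x³ − 16x² − 7x + 15) ÷ lead(D) = 12x³ ÷ 3x² = 4x. Subtract (4x)·D = 12x³ − 28x² + 24x. Remainder: 12x² − 31x + 15.
Step 4: lead(12x² − 31x + 15) ÷ lead(D) = 12x² ÷ 3x² = 4. Subtract (4)·D = 12x² − 28x + 24. Remainder: −3x − 9.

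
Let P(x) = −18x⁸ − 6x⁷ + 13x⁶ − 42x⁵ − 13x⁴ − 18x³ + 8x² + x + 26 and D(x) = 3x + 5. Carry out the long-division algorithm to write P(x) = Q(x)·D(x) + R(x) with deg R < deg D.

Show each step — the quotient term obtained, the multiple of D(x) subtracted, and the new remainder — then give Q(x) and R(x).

Step 1: lead(−18x⁸ − 6x⁷ + 13x⁶ − 42x⁵ − 13x⁴ − 18x³ + 8x² + x + 26) ÷ lead(D) = −18x⁸ ÷ 3x = −6x⁷. Subtract (−6x⁷)·D = −18x⁸ − 30x⁷. Remainder: 24x⁷ + 13x⁶ − 42x⁵ − 13x⁴ − 18x³ + 8x² + x + 26.
Step 2: lead(24x⁷ + 13x⁶ − 42x⁵ − 13x⁴ − 18x³ + 8x² + x + 26) ÷ lead(D) = 24x⁷ ÷ 3x = 8x⁶. Subtract (8x⁶)·D = 24x⁷ + 40x⁶. Remainder: −27x⁶ − 42x⁵ − 13x⁴ − 18x³ + 8x² + x + 26.
Step 3: lead(−27x⁶ − 42x⁵ − 13x⁴ − 18x³ + 8x² + x + 26) ÷ lead(D) = −27x⁶ ÷ 3x = −9x⁵. Subtract (−9x⁵)·D = −27x⁶ − 45x⁵. Remainder: 3x⁵ − 13x⁴ − 18x³ + 8x² + x + 26.
Step 4: lead(3x⁵ − 13x⁴ − 18x³ + 8x² + x + 26) ÷ lead(D) = 3x⁵ ÷ 3x = x⁴. Subtract (x⁴)·D = 3x⁵ + 5x⁴. Remainder: −18x⁴ − 18x³ + 8x² + x + 26.
Step 5: lead(−18x⁴ − 18x³ + 8x² + x + 26) ÷ lead(D) = −18x⁴ ÷ 3x = −6x³. Subtract (−6x³)·D = −18x⁴ − 30x³. Remainder: 12x³ + 8x² + x + 26.
Step 6: lead(12x³ + 8x² + x + 26) ÷ lead(D) = 12x³ ÷ 3x = 4x². Subtract (4x²)·D = 12x³ + 20x². Remainder: −12x² + x + 26.
Step 7: lead(−12x² + x + 26) ÷ lead(D) = −12x² ÷ 3x = −4x. Subtract (−4x)·D = −12x² − 20x. Remainder: 21x + 26.
Step 8: lead(21x + 26) ÷ lead(D) = 21x ÷ 3x = 7. Subtract (7)·D = 21x + 35. Remainder: −9.

Q(x) = −6x⁷ + 8x⁶ − 9x⁵ + x⁴ − 6x³ + 4x² − 4x + 7; R(x) = −9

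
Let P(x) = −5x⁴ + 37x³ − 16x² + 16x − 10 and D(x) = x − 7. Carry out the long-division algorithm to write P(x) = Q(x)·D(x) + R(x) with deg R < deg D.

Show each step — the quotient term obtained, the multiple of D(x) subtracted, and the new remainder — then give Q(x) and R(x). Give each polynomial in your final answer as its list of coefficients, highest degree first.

Q = [-5, 2, -2, 2]; R = [4]

Step 1: lead(−5x⁴ + 37x³ − 16x² + 16x − 10) ÷ lead(D) = −5x⁴ ÷ x = −5x³. Subtract (−5x³)·D = −5x⁴ + 35x³. Remainder: 2x³ − 16x² + 16x − 10.
Step 2: lead(2x³ − 16x² + 16x − 10) ÷ lead(D) = 2x³ ÷ x = 2x². Subtract (2x²)·D = 2x³ − 14x². Remainder: −2x² + 16x − 10.
Step 3: lead(−2x² + 16x − 10) ÷ lead(D) = −2x² ÷ x = −2x. Subtract (−2x)·D = −2x² + 14x. Remainder: 2x − 10.
Step 4: lead(2x − 10) ÷ lead(D) = 2x ÷ x = 2. Subtract (2)·D = 2x − 14. Remainder: 4.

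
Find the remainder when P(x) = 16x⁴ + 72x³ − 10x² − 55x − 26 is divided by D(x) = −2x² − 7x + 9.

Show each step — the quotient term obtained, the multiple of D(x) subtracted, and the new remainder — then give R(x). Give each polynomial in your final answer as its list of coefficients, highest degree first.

Step 1: lead(16x⁴ + 72x³ − 10x² − 55x − 26) ÷ lead(D) = 16x⁴ ÷ −2x² = −8x². Subtract (−8x²)·D = 16x⁴ + 56x³ − 72x². Remainder: 16x³ + 62x² − 55x − 26.
Step 2: lead(16x³ + 62x² − 55x − 26) ÷ lead(D) = 16x³ ÷ −2x² = −8x. Subtract (−8x)·D = 16x³ + 56x² − 72x. Remainder: 6x² + 17x − 26.
Step 3: lead(6x² + 17x − 26) ÷ lead(D) = 6x² ÷ −2x² = −3. Subtract (−3)·D = 6x² + 21x − 27. Remainder: −4x + 1.

R = [-4, 1]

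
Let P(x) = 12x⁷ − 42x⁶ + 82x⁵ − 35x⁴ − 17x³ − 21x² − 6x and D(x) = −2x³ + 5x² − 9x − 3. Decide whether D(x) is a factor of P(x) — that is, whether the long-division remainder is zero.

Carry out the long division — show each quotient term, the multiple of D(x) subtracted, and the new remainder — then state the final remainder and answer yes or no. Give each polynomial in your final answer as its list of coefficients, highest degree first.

R = [0], so D(x) is a factor of P(x). yes

Step 1: lead(12x⁷ − 42x⁶ + 82x⁵ − 35x⁴ − 17x³ − 21x² − 6x) ÷ lead(D) = 12x⁷ ÷ −2x³ = −6x⁴. Subtract (−6x⁴)·D = 12x⁷ − 30x⁶ + 54x⁵ + 18x⁴. Remainder: −12x⁶ + 28x⁵ − 53x⁴ − 17x³ − 21x² − 6x.
Step 2: lead(−12x⁶ + 28x⁵ − 53x⁴ − 17x³ − 21x² − 6x) ÷ lead(D) = −12x⁶ ÷ −2x³ = 6x³. Subtract (6x³)·D = −12x⁶ + 30x⁵ − 54x⁴ − 18x³. Remainder: −2x⁵ + x⁴ + x³ − 21x² − 6x.
Step 3: lead(−2x⁵ + x⁴ + x³ − 21x² − 6x) ÷ lead(D) = −2x⁵ ÷ −2x³ = x². Subtract (x²)·D = −2x⁵ + 5x⁴ − 9x³ − 3x². Remainder: −4x⁴ + 10x³ − 18x² − 6x.
Step 4: lead(−4x⁴ + 10x³ − 18x² − 6x) ÷ lead(D) = −4x⁴ ÷ −2x³ = 2x. Subtract (2x)·D = −4x⁴ + 10x³ − 18x² − 6x. Remainder: 0.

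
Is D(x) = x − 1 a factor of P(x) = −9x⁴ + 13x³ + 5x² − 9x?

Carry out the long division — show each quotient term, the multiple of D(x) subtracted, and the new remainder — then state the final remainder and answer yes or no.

R(x) = 0, so D(x) is a factor of P(x). yes

Step 1: lead(−9x⁴ + 13x³ + 5x² − 9x) ÷ lead(D) = −9x⁴ ÷ x = −9x³. Subtract (−9x³)·D = −9x⁴ + 9x³. Remainder: 4x³ + 5x² − 9x.
Step 2: lead(4x³ + 5x² − 9x) ÷ lead(D) = 4x³ ÷ x = 4x². Subtract (4x²)·D = 4x³ − 4x². Remainder: 9x² − 9x.
Step 3: lead(9x² − 9x) ÷ lead(D) = 9x² ÷ x = 9x. Subtract (9x)·D = 9x² − 9x. Remainder: 0.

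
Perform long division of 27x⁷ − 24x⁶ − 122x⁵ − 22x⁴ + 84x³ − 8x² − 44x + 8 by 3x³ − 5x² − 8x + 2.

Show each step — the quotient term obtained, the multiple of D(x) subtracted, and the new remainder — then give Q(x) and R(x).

Step 1: lead(27x⁷ − 24x⁶ − 122x⁵ − 22x⁴ + 84x³ − 8x² − 44x + 8) ÷ lead(D) = 27x⁷ ÷ 3x³ = 9x⁴. Subtract (9x⁴)·D = 27x⁷ − 45x⁶ − 72x⁵ + 18x⁴. Remainder: 21x⁶ − 50x⁵ − 40x⁴ + 84x³ − 8x² − 44x + 8.
Step 2: lead(21x⁶ − 50x⁵ − 40x⁴ + 84x³ − 8x² − 44x + 8) ÷ lead(D) = 21x⁶ ÷ 3x³ = 7x³. Subtract (7x³)·D = 21x⁶ − 35x⁵ − 56x⁴ + 14x³. Remainder: −15x⁵ + 16x⁴ + 70x³ − 8x² − 44x + 8.
Step 3: lead(−15x⁵ + 16x⁴ + 70x³ − 8x² − 44x + 8) ÷ lead(D) = −15x⁵ ÷ 3x³ = −5x². Subtract (−5x²)·D = −15x⁵ + 25x⁴ + 40x³ − 10x². Remainder: −9x⁴ + 30x³ + 2x² − 44x + 8.
Step 4: lead(−9x⁴ + 30x³ + 2x² − 44x + 8) ÷ lead(D) = −9x⁴ ÷ 3x³ = −3x. Subtract (−3x)·D = −9x⁴ + 15x³ + 24x² − 6x. Remainder: 15x³ − 22x² − 38x + 8.
Step 5: lead(15x³ − 22x² − 38x + 8) ÷ lead(D) = 15x³ ÷ 3x³ = 5. Subtract (5)·D = 15x³ − 25x² − 40x + 10. Remainder: 3x² + 2x − 2.

Q(x) = 9x⁴ + 7x³ − 5x² − 3x + 5; R(x) = 3x² + 2x − 2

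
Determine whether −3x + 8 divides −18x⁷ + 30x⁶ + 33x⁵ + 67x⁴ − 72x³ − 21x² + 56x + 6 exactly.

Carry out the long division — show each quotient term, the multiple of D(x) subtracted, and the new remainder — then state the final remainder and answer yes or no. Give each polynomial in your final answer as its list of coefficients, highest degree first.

R = [6], so D(x) is not a factor of P(x). no

Step 1: lead(−18x⁷ + 30x⁶ + 33x⁵ + 67x⁴ − 72x³ − 21x² + 56x + 6) ÷ lead(D) = −18x⁷ ÷ −3x = 6x⁶. Subtract (6x⁶)·D = −18x⁷ + 48x⁶. Remainder: −18x⁶ + 33x⁵ + 67x⁴ − 72x³ − 21x² + 56x + 6.
Step 2: lead(−18x⁶ + 33x⁵ + 67x⁴ − 72x³ − 21x² + 56x + 6) ÷ lead(D) = −18x⁶ ÷ −3x = 6x⁵. Subtract (6x⁵)·D = −18x⁶ + 48x⁵. Remainder: −15x⁵ + 67x⁴ − 72x³ − 21x² + 56x + 6.
Step 3: lead(−15x⁵ + 67x⁴ − 72x³ − 21x² + 56x + 6) ÷ lead(D) = −15x⁵ ÷ −3x = 5x⁴. Subtract (5x⁴)·D = −15x⁵ + 40x⁴. Remainder: 27x⁴ − 72x³ − 21x² + 56x + 6.
Step 4: lead(27x⁴ − 72x³ − 21x² + 56x + 6) ÷ lead(D) = 27x⁴ ÷ −3x = −9x³. Subtract (−9x³)·D = 27x⁴ − 72x³. Remainder: −21x² + 56x + 6.
Step 5: lead(−21x² + 56x + 6) ÷ lead(D) = −21x² ÷ −3x = 7x. Subtract (7x)·D = −21x² + 56x. Remainder: 6.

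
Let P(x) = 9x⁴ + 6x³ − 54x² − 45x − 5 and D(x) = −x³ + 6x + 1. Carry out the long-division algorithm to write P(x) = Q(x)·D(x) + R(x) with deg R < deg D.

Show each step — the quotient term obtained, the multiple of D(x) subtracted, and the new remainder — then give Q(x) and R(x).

Q(x) = −9x − 6; R(x) = 1

Step 1: lead(9x⁴ + 6x³ − 54x² − 45x − 5) ÷ lead(D) = 9x⁴ ÷ −x³ = −9x. Subtract (−9x)·D = 9x⁴ − 54x² − 9x. Remainder: 6x³ − 36x − 5.
Step 2: lead(6x³ − 36x − 5) ÷ lead(D) = 6x³ ÷ −x³ = −6. Subtract (−6)·D = 6x³ − 36x − 6. Remainder: 1.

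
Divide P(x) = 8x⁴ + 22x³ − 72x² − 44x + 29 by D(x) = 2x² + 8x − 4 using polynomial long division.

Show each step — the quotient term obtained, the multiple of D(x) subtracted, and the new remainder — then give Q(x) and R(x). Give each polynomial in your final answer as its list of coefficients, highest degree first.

Step 1: lead(8x⁴ + 22x³ − 72x² − 44x + 29) ÷ lead(D) = 8x⁴ ÷ 2x² = 4x². Subtract (4x²)·D = 8x⁴ + 32x³ − 16x². Remainder: −10x³ − 56x² − 44x + 29.
Step 2: lead(−10x³ − 56x² − 44x + 29) ÷ lead(D) = −10x³ ÷ 2x² = −5x. Subtract (−5x)·D = −10x³ − 40x² + 20x. Remainder: −16x² − 64x + 29.
Step 3: lead(−16x² − 64x + 29) ÷ lead(D) = −16x² ÷ 2x² = −8. Subtract (−8)·D = −16x² − 64x + 32. Remainder: −3.

Q = [4, -5, -8]; R = [-3]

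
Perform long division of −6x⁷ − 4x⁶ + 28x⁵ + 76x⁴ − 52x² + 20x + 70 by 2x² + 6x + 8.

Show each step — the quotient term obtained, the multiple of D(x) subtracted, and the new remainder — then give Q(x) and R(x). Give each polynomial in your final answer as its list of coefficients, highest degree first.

Q = [-3, 7, 5, -5, -5, 9]; R = [6, -2]

Step 1: lead(−6x⁷ − 4x⁶ + 28x⁵ + 76x⁴ − 52x² + 20x + 70) ÷ lead(D) = −6x⁷ ÷ 2x² = −3x⁵. Subtract (−3x⁵)·D = −6x⁷ − 18x⁶ − 24x⁵. Remainder: 14x⁶ + 52x⁵ + 76x⁴ − 52x² + 20x + 70.
Step 2: lead(14x⁶ + 52x⁵ + 76x⁴ − 52x² + 20x + 70) ÷ lead(D) = 14x⁶ ÷ 2x² = 7x⁴. Subtract (7x⁴)·D = 14x⁶ + 42x⁵ + 56x⁴. Remainder: 10x⁵ + 20x⁴ − 52x² + 20x + 70.
Step 3: lead(10x⁵ + 20x⁴ − 52x² + 20x + 70) ÷ lead(D) = 10x⁵ ÷ 2x² = 5x³. Subtract (5x³)·D = 10x⁵ + 30x⁴ + 40x³. Remainder: −10x⁴ − 40x³ − 52x² + 20x + 70.
Step 4: lead(−10x⁴ − 40x³ − 52x² + 20x + 70) ÷ lead(D) = −10x⁴ ÷ 2x² = −5x². Subtract (−5x²)·D = −10x⁴ − 30x³ − 40x². Remainder: −10x³ − 12x² + 20x + 70.
Step 5: lead(−10x³ − 12x² + 20x + 70) ÷ lead(D) = −10x³ ÷ 2x² = −5x. Subtract (−5x)·D = −10x³ − 30x² − 40x. Remainder: 18x² + 60x + 70.
Step 6: lead(18x² + 60x + 70) ÷ lead(D) = 18x² ÷ 2x² = 9. Subtract (9)·D = 18x² + 54x + 72. Remainder: 6x − 2.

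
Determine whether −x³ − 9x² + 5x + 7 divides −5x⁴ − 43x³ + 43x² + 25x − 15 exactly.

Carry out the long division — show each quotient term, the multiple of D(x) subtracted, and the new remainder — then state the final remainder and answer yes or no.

Step 1: lead(−5x⁴ − 43x³ + 43x² + 25x − 15) ÷ lead(D) = −5x⁴ ÷ −x³ = 5x. Subtract (5x)·D = −5x⁴ − 45x³ + 25x² + 35x. Remainder: 2x³ + 18x² − 10x − 15.
Step 2: lead(2x³ + 18x² − 10x − 15) ÷ lead(D) = 2x³ ÷ −x³ = −2. Subtract (−2)·D = 2x³ + 18x² − 10x − 14. Remainder: −1.

R(x) = −1, so D(x) is not a factor of P(x). no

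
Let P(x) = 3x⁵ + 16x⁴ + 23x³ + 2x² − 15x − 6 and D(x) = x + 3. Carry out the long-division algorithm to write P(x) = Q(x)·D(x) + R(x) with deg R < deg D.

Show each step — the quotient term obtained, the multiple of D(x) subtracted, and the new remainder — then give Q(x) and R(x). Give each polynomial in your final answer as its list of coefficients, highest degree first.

Step 1: lead(3x⁵ + 16x⁴ + 23x³ + 2x² − 15x − 6) ÷ lead(D) = 3x⁵ ÷ x = 3x⁴. Subtract (3x⁴)·D = 3x⁵ + 9x⁴. Remainder: 7x⁴ + 23x³ + 2x² − 15x − 6.
Step 2: lead(7x⁴ + 23x³ + 2x² − 15x − 6) ÷ lead(D) = 7x⁴ ÷ x = 7x³. Subtract (7x³)·D = 7x⁴ + 21x³. Remainder: 2x³ + 2x² − 15x − 6.
Step 3: lead(2x³ + 2x² − 15x − 6) ÷ lead(D) = 2x³ ÷ x = 2x². Subtract (2x²)·D = 2x³ + 6x². Remainder: −4x² − 15x − 6.
Step 4: lead(−4x² − 15x − 6) ÷ lead(D) = −4x² ÷ x = −4x. Subtract (−4x)·D = −4x² − 12x. Remainder: −3x − 6.
Step 5: lead(−3x − 6) ÷ lead(D) = −3x ÷ x = −3. Subtract (−3)·D = −3x − 9. Remainder: 3.

Q = [3, 7, 2, -4, -3]; R = [3]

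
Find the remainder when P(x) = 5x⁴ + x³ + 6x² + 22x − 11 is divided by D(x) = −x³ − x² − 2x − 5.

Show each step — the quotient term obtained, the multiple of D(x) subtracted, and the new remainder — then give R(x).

Step 1: lead(5x⁴ + x³ + 6x² + 22x − 11) ÷ lead(D) = 5x⁴ ÷ −x³ = −5x. Subtract (−5x)·D = 5x⁴ + 5x³ + 10x² + 25x. Remainder: −4x³ − 4x² − 3x − 11.
Step 2: lead(−4x³ − 4x² − 3x − 11) ÷ lead(D) = −4x³ ÷ −x³ = 4. Subtract (4)·D = −4x³ − 4x² − 8x − 20. Remainder: 5x + 9.

R(x) = 5x + 9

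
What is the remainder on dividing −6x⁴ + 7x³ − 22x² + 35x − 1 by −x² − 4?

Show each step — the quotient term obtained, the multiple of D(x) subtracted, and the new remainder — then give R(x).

R(x) = 7x − 9

Step 1: lead(−6x⁴ + 7x³ − 22x² + 35x − 1) ÷ lead(D) = −6x⁴ ÷ −x² = 6x². Subtract (6x²)·D = −6x⁴ − 24x². Remainder: 7x³ + 2x² + 35x − 1.
Step 2: lead(7x³ + 2x² + 35x − 1) ÷ lead(D) = 7x³ ÷ −x² = −7x. Subtract (−7x)·D = 7x³ + 28x. Remainder: 2x² + 7x − 1.
Step 3: lead(2x² + 7x − 1) ÷ lead(D) = 2x² ÷ −x² = −2. Subtract (−2)·D = 2x² + 8. Remainder: 7x − 9.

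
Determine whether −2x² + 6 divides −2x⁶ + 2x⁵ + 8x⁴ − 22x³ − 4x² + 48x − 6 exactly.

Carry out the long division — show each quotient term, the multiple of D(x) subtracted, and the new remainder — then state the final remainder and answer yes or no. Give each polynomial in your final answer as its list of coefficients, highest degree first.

Step 1: lead(−2x⁶ + 2x⁵ + 8x⁴ − 22x³ − 4x² + 48x − 6) ÷ lead(D) = −2x⁶ ÷ −2x² = x⁴. Subtract (x⁴)·D = −2x⁶ + 6x⁴. Remainder: 2x⁵ + 2x⁴ − 22x³ − 4x² + 48x − 6.
Step 2: lead(2x⁵ + 2x⁴ − 22x³ − 4x² + 48x − 6) ÷ lead(D) = 2x⁵ ÷ −2x² = −x³. Subtract (−x³)·D = 2x⁵ − 6x³. Remainder: 2x⁴ − 16x³ − 4x² + 48x − 6.
Step 3: lead(2x⁴ − 16x³ − 4x² + 48x − 6) ÷ lead(D) = 2x⁴ ÷ −2x² = −x². Subtract (−x²)·D = 2x⁴ − 6x². Remainder: −16x³ + 2x² + 48x − 6.
Step 4: lead(−16x³ + 2x² + 48x − 6) ÷ lead(D) = −16x³ ÷ −2x² = 8x. Subtract (8x)·D = −16x³ + 48x. Remainder: 2x² − 6.
Step 5: lead(2x² − 6) ÷ lead(D) = 2x² ÷ −2x² = −1. Subtract (−1)·D = 2x² − 6. Remainder: 0.

R = [0], so D(x) is a factor of P(x). yes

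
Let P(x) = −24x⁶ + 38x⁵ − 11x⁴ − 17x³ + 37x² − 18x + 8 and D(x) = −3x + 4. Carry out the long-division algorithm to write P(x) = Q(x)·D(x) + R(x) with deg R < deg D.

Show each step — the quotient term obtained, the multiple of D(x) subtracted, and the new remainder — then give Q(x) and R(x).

Step 1: lead(−24x⁶ + 38x⁵ − 11x⁴ − 17x³ + 37x² − 18x + 8) ÷ lead(D) = −24x⁶ ÷ −3x = 8x⁵. Subtract (8x⁵)·D = −24x⁶ + 32x⁵. Remainder: 6x⁵ − 11x⁴ − 17x³ + 37x² − 18x + 8.
Step 2: lead(6x⁵ − 11x⁴ − 17x³ + 37x² − 18x + 8) ÷ lead(D) = 6x⁵ ÷ −3x = −2x⁴. Subtract (−2x⁴)·D = 6x⁵ − 8x⁴. Remainder: −3x⁴ − 17x³ + 37x² − 18x + 8.
Step 3: lead(−3x⁴ − 17x³ + 37x² − 18x + 8) ÷ lead(D) = −3x⁴ ÷ −3x = x³. Subtract (x³)·D = −3x⁴ + 4x³. Remainder: −21x³ + 37x² − 18x + 8.
Step 4: lead(−21x³ + 37x² − 18x + 8) ÷ lead(D) = −21x³ ÷ −3x = 7x². Subtract (7x²)·D = −21x³ + 28x². Remainder: 9x² − 18x + 8.
Step 5: lead(9x² − 18x + 8) ÷ lead(D) = 9x² ÷ −3x = −3x. Subtract (−3x)·D = 9x² − 12x. Remainder: −6x + 8.
Step 6: lead(−6x + 8) ÷ lead(D) = −6x ÷ −3x = 2. Subtract (2)·D = −6x + 8. Remainder: 0.

Q(x) = 8x⁵ − 2x⁴ + x³ + 7x² − 3x + 2; R(x) = 0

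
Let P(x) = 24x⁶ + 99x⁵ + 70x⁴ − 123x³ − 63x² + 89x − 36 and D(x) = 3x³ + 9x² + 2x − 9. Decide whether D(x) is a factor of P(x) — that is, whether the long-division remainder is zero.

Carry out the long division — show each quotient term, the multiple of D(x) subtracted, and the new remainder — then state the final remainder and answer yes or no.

R(x) = 0, so D(x) is a factor of P(x). yes

Step 1: lead(24x⁶ + 99x⁵ + 70x⁴ − 123x³ − 63x² + 89x − 36) ÷ lead(D) = 24x⁶ ÷ 3x³ = 8x³. Subtract (8x³)·D = 24x⁶ + 72x⁵ + 16x⁴ − 72x³. Remainder: 27x⁵ + 54x⁴ − 51x³ − 63x² + 89x − 36.
Step 2: lead(27x⁵ + 54x⁴ − 51x³ − 63x² + 89x − 36) ÷ lead(D) = 27x⁵ ÷ 3x³ = 9x². Subtract (9x²)·D = 27x⁵ + 81x⁴ + 18x³ − 81x². Remainder: −27x⁴ − 69x³ + 18x² + 89x − 36.
Step 3: lead(−27x⁴ − 69x³ + 18x² + 89x − 36) ÷ lead(D) = −27x⁴ ÷ 3x³ = −9x. Subtract (−9x)·D = −27x⁴ − 81x³ − 18x² + 81x. Remainder: 12x³ + 36x² + 8x − 36.
Step 4: lead(12x³ + 36x² + 8x − 36) ÷ lead(D) = 12x³ ÷ 3x³ = 4. Subtract (4)·D = 12x³ + 36x² + 8x − 36. Remainder: 0.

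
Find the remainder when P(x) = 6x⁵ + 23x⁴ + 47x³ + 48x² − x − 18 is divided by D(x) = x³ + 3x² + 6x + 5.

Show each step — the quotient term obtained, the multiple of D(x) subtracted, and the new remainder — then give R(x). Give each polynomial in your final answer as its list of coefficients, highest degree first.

R = [-2, 2]

Step 1: lead(6x⁵ + 23x⁴ + 47x³ + 48x² − x − 18) ÷ lead(D) = 6x⁵ ÷ x³ = 6x². Subtract (6x²)·D = 6x⁵ + 18x⁴ + 36x³ + 30x². Remainder: 5x⁴ + 11x³ + 18x² − x − 18.
Step 2: lead(5x⁴ + 11x³ + 18x² − x − 18) ÷ lead(D) = 5x⁴ ÷ x³ = 5x. Subtract (5x)·D = 5x⁴ + 15x³ + 30x² + 25x. Remainder: −4x³ − 12x² − 26x − 18.
Step 3: lead(−4x³ − 12x² − 26x − 18) ÷ lead(D) = −4x³ ÷ x³ = −4. Subtract (−4)·D = −4x³ − 12x² − 24x − 20. Remainder: −2x + 2.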